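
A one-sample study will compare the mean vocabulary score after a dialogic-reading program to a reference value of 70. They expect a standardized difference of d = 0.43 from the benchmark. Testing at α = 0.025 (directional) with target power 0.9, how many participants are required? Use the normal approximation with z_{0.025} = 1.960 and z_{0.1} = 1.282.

For a one-sample test: n = ((z_{α} + z_β) / d)².
z_{α} + z_β = 1.960 + 1.282 = 3.242.
n = (3.242 / 0.43)² = 7.540² = 56.84.
Round up.

n = 57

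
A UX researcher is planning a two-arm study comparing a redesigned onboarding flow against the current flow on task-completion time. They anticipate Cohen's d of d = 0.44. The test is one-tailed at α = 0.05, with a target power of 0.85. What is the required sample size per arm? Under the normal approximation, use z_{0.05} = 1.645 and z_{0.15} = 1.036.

n = 75 per group

For two independent groups with equal n: n = 2·((z_{α} + z_β) / d)².
z_{α} + z_β = 1.645 + 1.036 = 2.681.
n = 2 × (2.681 / 0.44)² = 2 × 6.093² = 2 × 37.13 = 74.3.
Round up to the next whole participant.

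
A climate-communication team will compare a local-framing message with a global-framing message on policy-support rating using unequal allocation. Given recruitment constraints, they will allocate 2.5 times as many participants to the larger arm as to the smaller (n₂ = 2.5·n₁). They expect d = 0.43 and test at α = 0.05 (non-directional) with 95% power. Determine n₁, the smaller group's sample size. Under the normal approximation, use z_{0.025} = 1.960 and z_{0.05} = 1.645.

n₁ = 99

With allocation ratio k = n₂/n₁ = 2.5, Var(x̄₁−x̄₂) = σ²(1/n₁ + 1/(k·n₁)) = σ²·(k+1)/(k·n₁).
So n₁ = (1 + 1/k)·((z_{α/2} + z_β)/d)² = 1.400 × (3.605/0.43)².
n₁ = 1.400 × 70.29 = 98.4.
Round up: n₁ = 99, giving n₂ = ⌈2.5 × 99⌉ = ⌈247.5⌉ = 248.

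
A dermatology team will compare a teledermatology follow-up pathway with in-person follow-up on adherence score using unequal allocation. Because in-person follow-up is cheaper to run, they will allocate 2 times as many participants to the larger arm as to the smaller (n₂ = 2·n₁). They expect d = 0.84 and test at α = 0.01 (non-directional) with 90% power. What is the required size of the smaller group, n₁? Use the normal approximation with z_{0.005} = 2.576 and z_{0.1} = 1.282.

n₁ = 32

With allocation ratio k = n₂/n₁ = 2, Var(x̄₁−x̄₂) = σ²(1/n₁ + 1/(k·n₁)) = σ²·(k+1)/(k·n₁).
So n₁ = (1 + 1/k)·((z_{α/2} + z_β)/d)² = 1.500 × (3.858/0.84)².
n₁ = 1.500 × 21.09 = 31.6.
Round up: n₁ = 32, giving n₂ = 2 × 32 = 64.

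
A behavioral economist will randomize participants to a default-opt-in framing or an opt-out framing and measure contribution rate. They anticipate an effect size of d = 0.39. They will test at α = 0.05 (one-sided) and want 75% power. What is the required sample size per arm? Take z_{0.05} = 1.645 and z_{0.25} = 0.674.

n = 71 per group

For two independent groups with equal n: n = 2·((z_{α} + z_β) / d)².
z_{α} + z_β = 1.645 + 0.674 = 2.319.
n = 2 × (2.319 / 0.39)² = 2 × 5.946² = 2 × 35.36 = 70.7.
Round up to the next whole participant.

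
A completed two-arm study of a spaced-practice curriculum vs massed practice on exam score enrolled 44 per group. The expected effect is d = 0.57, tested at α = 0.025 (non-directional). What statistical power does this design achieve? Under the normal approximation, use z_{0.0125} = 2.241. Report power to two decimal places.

power ≈ 0.67

For two equal groups, power = Φ(d·√(n/2) − z_{α/2}).
d·√(n/2) = 0.57 × √(44/2) = 0.57 × 4.690 = 2.674.
z_β = 2.674 − 2.241 = 0.433.
Power = Φ(0.433) = 0.667.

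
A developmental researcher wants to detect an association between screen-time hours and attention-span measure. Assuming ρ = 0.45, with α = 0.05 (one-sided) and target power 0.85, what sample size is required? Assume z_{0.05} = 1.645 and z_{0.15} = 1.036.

n = 34

Fisher's z: C = ½·ln((1+r)/(1−r)) = ½·ln(2.6364) = 0.4847.
n = ((z_{α} + z_β)/C)² + 3.
(1.645 + 1.036) / 0.4847 = 2.681 / 0.4847 = 5.531.
n = 5.531² + 3 = 30.59 + 3 = 33.6.
Round up.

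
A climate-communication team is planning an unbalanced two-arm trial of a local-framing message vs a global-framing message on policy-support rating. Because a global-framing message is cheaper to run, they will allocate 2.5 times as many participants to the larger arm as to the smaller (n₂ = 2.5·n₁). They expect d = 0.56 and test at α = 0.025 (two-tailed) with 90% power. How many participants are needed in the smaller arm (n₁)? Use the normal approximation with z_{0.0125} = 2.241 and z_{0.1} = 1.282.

n₁ = 56

With allocation ratio k = n₂/n₁ = 2.5, Var(x̄₁−x̄₂) = σ²(1/n₁ + 1/(k·n₁)) = σ²·(k+1)/(k·n₁).
So n₁ = (1 + 1/k)·((z_{α/2} + z_β)/d)² = 1.400 × (3.523/0.56)².
n₁ = 1.400 × 39.58 = 55.4.
Round up: n₁ = 56, giving n₂ = 2.5 × 56 = 140.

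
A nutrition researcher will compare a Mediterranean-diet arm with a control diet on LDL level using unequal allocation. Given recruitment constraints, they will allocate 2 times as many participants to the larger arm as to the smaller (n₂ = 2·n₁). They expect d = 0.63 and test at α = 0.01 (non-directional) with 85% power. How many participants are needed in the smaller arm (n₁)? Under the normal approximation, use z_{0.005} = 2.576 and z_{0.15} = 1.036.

With allocation ratio k = n₂/n₁ = 2, Var(x̄₁−x̄₂) = σ²(1/n₁ + 1/(k·n₁)) = σ²·(k+1)/(k·n₁).
So n₁ = (1 + 1/k)·((z_{α/2} + z_β)/d)² = 1.500 × (3.612/0.63)².
n₁ = 1.500 × 32.87 = 49.3.
Round up: n₁ = 50, giving n₂ = 2 × 50 = 100.

n₁ = 50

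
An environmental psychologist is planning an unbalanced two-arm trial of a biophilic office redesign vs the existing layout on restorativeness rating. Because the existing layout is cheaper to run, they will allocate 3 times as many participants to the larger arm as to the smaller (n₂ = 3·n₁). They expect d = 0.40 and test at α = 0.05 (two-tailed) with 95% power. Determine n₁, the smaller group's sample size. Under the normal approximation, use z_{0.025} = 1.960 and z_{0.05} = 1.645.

With allocation ratio k = n₂/n₁ = 3, Var(x̄₁−x̄₂) = σ²(1/n₁ + 1/(k·n₁)) = σ²·(k+1)/(k·n₁).
So n₁ = (1 + 1/k)·((z_{α/2} + z_β)/d)² = 1.333 × (3.605/0.40)².
n₁ = 1.333 × 81.23 = 108.3.
Round up: n₁ = 109, giving n₂ = 3 × 109 = 327.

n₁ = 109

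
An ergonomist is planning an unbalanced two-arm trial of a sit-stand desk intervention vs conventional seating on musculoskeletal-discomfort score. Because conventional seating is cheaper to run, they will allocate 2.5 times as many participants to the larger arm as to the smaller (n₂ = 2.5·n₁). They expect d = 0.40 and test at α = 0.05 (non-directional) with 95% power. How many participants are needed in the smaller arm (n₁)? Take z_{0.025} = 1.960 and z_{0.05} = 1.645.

With allocation ratio k = n₂/n₁ = 2.5, Var(x̄₁−x̄₂) = σ²(1/n₁ + 1/(k·n₁)) = σ²·(k+1)/(k·n₁).
So n₁ = (1 + 1/k)·((z_{α/2} + z_β)/d)² = 1.400 × (3.605/0.40)².
n₁ = 1.400 × 81.23 = 113.7.
Round up: n₁ = 114, giving n₂ = 2.5 × 114 = 285.

n₁ = 114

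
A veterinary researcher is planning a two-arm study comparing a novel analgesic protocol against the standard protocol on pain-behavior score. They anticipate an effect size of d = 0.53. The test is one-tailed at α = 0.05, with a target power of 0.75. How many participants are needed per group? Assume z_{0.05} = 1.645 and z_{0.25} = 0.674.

For two independent groups with equal n: n = 2·((z_{α} + z_β) / d)².
z_{α} + z_β = 1.645 + 0.674 = 2.319.
n = 2 × (2.319 / 0.53)² = 2 × 4.375² = 2 × 19.14 = 38.3.
Round up to the next whole participant.

n = 39 per group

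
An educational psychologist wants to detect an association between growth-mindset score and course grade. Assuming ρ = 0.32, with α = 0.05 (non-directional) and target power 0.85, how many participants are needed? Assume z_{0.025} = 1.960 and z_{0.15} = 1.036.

n = 85

Fisher's z: C = ½·ln((1+r)/(1−r)) = ½·ln(1.9412) = 0.3316.
n = ((z_{α/2} + z_β)/C)² + 3.
(1.960 + 1.036) / 0.3316 = 2.996 / 0.3316 = 9.035.
n = 9.035² + 3 = 81.63 + 3 = 84.6.
Round up.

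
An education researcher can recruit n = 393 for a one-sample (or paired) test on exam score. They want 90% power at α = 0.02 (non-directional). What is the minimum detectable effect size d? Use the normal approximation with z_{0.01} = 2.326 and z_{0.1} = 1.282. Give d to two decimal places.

For a single sample (or paired design) of n = 393: d_min = (z_{α/2} + z_β)/√n.
z-sum = 2.326 + 1.282 = 3.608.
d_min = 3.608 / √393 = 3.608 / 19.824 = 0.182.

d_min ≈ 0.18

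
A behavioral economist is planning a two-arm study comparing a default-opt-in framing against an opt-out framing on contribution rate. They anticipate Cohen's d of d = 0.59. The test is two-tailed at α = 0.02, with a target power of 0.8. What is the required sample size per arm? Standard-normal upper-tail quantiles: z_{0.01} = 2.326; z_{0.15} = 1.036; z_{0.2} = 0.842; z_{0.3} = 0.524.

For two independent groups with equal n: n = 2·((z_{α/2} + z_β) / d)².
z_{α/2} + z_β = 2.326 + 0.842 = 3.168.
n = 2 × (3.168 / 0.59)² = 2 × 5.369² = 2 × 28.83 = 57.7.
Round up to the next whole participant.

n = 58 per group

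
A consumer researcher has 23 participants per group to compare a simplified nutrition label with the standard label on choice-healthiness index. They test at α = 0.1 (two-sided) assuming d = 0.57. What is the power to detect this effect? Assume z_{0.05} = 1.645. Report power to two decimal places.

For two equal groups, power = Φ(d·√(n/2) − z_{α/2}).
d·√(n/2) = 0.57 × √(23/2) = 0.57 × 3.391 = 1.933.
z_β = 1.933 − 1.645 = 0.288.
Power = Φ(0.288) = 0.613.

power ≈ 0.61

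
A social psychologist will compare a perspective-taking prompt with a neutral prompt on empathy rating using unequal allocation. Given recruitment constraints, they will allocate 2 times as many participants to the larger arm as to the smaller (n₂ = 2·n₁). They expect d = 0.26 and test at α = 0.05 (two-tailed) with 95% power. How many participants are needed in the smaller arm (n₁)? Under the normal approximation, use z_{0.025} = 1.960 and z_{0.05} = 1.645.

n₁ = 289

With allocation ratio k = n₂/n₁ = 2, Var(x̄₁−x̄₂) = σ²(1/n₁ + 1/(k·n₁)) = σ²·(k+1)/(k·n₁).
So n₁ = (1 + 1/k)·((z_{α/2} + z_β)/d)² = 1.500 × (3.605/0.26)².
n₁ = 1.500 × 192.25 = 288.4.
Round up: n₁ = 289, giving n₂ = 2 × 289 = 578.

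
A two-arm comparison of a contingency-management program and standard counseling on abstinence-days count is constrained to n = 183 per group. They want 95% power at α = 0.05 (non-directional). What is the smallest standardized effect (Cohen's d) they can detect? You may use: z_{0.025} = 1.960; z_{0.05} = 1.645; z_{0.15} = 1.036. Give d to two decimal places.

d_min ≈ 0.38

For two independent groups of n = 183 each: d_min = (z_{α/2} + z_β)·√(2/n).
z-sum = 1.960 + 1.645 = 3.605.
d_min = 3.605 × √(2/183) = 3.605 × 0.1045 = 0.377.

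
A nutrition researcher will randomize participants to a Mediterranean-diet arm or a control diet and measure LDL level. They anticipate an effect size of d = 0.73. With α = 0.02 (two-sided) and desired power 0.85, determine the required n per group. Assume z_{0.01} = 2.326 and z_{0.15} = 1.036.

For two independent groups with equal n: n = 2·((z_{α/2} + z_β) / d)².
z_{α/2} + z_β = 2.326 + 1.036 = 3.362.
n = 2 × (3.362 / 0.73)² = 2 × 4.605² = 2 × 21.21 = 42.4.
Round up to the next whole participant.

n = 43 per group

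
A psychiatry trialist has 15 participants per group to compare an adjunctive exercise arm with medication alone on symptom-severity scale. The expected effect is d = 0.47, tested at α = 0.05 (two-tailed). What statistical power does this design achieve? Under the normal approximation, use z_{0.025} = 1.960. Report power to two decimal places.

power ≈ 0.25

For two equal groups, power = Φ(d·√(n/2) − z_{α/2}).
d·√(n/2) = 0.47 × √(15/2) = 0.47 × 2.739 = 1.287.
z_β = 1.287 − 1.960 = -0.673.
Power = Φ(-0.673) = 0.251.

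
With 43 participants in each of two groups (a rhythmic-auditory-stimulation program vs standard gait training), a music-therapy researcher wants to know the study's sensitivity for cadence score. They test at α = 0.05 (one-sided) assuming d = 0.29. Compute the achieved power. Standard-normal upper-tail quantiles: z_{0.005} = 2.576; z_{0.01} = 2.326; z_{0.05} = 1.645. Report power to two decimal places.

power ≈ 0.38

For two equal groups, power = Φ(d·√(n/2) − z_{α}).
d·√(n/2) = 0.29 × √(43/2) = 0.29 × 4.637 = 1.345.
z_β = 1.345 − 1.645 = -0.300.
Power = Φ(-0.300) = 0.382.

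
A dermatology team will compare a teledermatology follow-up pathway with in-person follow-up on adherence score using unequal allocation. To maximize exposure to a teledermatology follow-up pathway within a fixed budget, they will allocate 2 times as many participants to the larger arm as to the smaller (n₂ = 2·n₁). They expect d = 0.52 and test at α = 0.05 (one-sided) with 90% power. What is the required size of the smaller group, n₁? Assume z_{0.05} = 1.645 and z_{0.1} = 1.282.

With allocation ratio k = n₂/n₁ = 2, Var(x̄₁−x̄₂) = σ²(1/n₁ + 1/(k·n₁)) = σ²·(k+1)/(k·n₁).
So n₁ = (1 + 1/k)·((z_{α} + z_β)/d)² = 1.500 × (2.927/0.52)².
n₁ = 1.500 × 31.68 = 47.5.
Round up: n₁ = 48, giving n₂ = 2 × 48 = 96.

n₁ = 48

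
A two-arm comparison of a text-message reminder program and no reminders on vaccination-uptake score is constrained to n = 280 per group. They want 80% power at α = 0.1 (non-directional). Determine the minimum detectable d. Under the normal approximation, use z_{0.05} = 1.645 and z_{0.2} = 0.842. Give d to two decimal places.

For two independent groups of n = 280 each: d_min = (z_{α/2} + z_β)·√(2/n).
z-sum = 1.645 + 0.842 = 2.487.
d_min = 2.487 × √(2/280) = 2.487 × 0.0845 = 0.210.

d_min ≈ 0.21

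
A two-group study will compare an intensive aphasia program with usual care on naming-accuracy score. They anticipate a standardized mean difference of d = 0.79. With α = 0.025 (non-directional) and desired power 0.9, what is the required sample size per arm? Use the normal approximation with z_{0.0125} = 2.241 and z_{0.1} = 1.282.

For two independent groups with equal n: n = 2·((z_{α/2} + z_β) / d)².
z_{α/2} + z_β = 2.241 + 1.282 = 3.523.
n = 2 × (3.523 / 0.79)² = 2 × 4.459² = 2 × 19.89 = 39.8.
Round up to the next whole participant.

n = 40 per group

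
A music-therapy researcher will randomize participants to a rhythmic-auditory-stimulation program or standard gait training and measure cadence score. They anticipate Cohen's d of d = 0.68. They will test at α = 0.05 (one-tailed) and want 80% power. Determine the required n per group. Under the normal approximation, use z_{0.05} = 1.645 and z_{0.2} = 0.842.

n = 27 per group

For two independent groups with equal n: n = 2·((z_{α} + z_β) / d)².
z_{α} + z_β = 1.645 + 0.842 = 2.487.
n = 2 × (2.487 / 0.68)² = 2 × 3.657² = 2 × 13.38 = 26.8.
Round up to the next whole participant.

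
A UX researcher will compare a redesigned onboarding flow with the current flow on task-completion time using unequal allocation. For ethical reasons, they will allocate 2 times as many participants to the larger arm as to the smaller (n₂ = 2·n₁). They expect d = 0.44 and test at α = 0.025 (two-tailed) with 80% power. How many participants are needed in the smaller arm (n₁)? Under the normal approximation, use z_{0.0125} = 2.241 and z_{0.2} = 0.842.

n₁ = 74

With allocation ratio k = n₂/n₁ = 2, Var(x̄₁−x̄₂) = σ²(1/n₁ + 1/(k·n₁)) = σ²·(k+1)/(k·n₁).
So n₁ = (1 + 1/k)·((z_{α/2} + z_β)/d)² = 1.500 × (3.083/0.44)².
n₁ = 1.500 × 49.10 = 73.6.
Round up: n₁ = 74, giving n₂ = 2 × 74 = 148.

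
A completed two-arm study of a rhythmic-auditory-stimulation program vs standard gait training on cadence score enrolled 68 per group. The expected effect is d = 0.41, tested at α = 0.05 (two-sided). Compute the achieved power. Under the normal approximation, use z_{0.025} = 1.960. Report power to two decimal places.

For two equal groups, power = Φ(d·√(n/2) − z_{α/2}).
d·√(n/2) = 0.41 × √(68/2) = 0.41 × 5.831 = 2.391.
z_β = 2.391 − 1.960 = 0.431.
Power = Φ(0.431) = 0.667.

power ≈ 0.67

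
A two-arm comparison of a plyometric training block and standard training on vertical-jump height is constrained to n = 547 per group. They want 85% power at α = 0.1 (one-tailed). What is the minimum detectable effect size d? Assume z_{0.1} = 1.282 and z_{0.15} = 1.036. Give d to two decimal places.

For two independent groups of n = 547 each: d_min = (z_{α} + z_β)·√(2/n).
z-sum = 1.282 + 1.036 = 2.318.
d_min = 2.318 × √(2/547) = 2.318 × 0.0605 = 0.140.

d_min ≈ 0.14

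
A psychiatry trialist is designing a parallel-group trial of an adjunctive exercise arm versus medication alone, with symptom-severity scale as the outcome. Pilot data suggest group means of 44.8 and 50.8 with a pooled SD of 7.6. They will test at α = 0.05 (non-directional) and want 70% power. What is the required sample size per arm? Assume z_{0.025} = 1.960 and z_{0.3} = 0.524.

Cohen's d = |M₁ − M₂| / SD_pooled = |44.8 − 50.8| / 7.6 = 6.0 / 7.6 = 0.789.
For two independent groups with equal n: n = 2·((z_{α/2} + z_β) / d)².
z_{α/2} + z_β = 1.960 + 0.524 = 2.484.
n = 2 × (2.484 / 0.789)² = 2 × 3.148² = 2 × 9.91 = 19.8.
Round up to the next whole participant.

n = 20 per group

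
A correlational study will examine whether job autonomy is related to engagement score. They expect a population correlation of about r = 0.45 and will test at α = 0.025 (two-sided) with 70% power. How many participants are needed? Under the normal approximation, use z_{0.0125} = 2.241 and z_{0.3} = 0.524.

n = 36

Fisher's z: C = ½·ln((1+r)/(1−r)) = ½·ln(2.6364) = 0.4847.
n = ((z_{α/2} + z_β)/C)² + 3.
(2.241 + 0.524) / 0.4847 = 2.765 / 0.4847 = 5.705.
n = 5.705² + 3 = 32.54 + 3 = 35.5.
Round up.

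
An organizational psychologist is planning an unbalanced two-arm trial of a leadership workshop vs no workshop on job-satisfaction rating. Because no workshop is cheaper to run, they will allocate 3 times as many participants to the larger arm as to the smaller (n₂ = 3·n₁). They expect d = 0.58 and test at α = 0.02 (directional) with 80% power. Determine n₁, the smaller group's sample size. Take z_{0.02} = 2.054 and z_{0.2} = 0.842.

n₁ = 34

With allocation ratio k = n₂/n₁ = 3, Var(x̄₁−x̄₂) = σ²(1/n₁ + 1/(k·n₁)) = σ²·(k+1)/(k·n₁).
So n₁ = (1 + 1/k)·((z_{α} + z_β)/d)² = 1.333 × (2.896/0.58)².
n₁ = 1.333 × 24.93 = 33.2.
Round up: n₁ = 34, giving n₂ = 3 × 34 = 102.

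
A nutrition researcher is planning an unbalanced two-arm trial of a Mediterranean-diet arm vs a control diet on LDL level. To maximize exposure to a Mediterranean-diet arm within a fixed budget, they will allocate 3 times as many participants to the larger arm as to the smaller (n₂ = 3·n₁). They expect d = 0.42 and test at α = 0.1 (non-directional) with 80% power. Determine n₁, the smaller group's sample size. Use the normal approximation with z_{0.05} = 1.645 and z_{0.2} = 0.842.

With allocation ratio k = n₂/n₁ = 3, Var(x̄₁−x̄₂) = σ²(1/n₁ + 1/(k·n₁)) = σ²·(k+1)/(k·n₁).
So n₁ = (1 + 1/k)·((z_{α/2} + z_β)/d)² = 1.333 × (2.487/0.42)².
n₁ = 1.333 × 35.06 = 46.8.
Round up: n₁ = 47, giving n₂ = 3 × 47 = 141.

n₁ = 47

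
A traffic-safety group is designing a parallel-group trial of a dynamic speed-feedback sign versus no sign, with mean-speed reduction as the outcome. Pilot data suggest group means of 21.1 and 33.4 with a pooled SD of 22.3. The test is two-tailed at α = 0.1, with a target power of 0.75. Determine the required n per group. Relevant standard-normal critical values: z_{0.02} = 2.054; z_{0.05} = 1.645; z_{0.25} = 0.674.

n = 36 per group

Cohen's d = |M₁ − M₂| / SD_pooled = |21.1 − 33.4| / 22.3 = 12.3 / 22.3 = 0.552.
For two independent groups with equal n: n = 2·((z_{α/2} + z_β) / d)².
z_{α/2} + z_β = 1.645 + 0.674 = 2.319.
n = 2 × (2.319 / 0.552)² = 2 × 4.201² = 2 × 17.65 = 35.3.
Round up to the next whole participant.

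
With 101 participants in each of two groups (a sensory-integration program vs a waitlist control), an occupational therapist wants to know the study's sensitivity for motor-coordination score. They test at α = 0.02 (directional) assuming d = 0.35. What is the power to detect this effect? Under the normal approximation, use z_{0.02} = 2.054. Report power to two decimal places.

For two equal groups, power = Φ(d·√(n/2) − z_{α}).
d·√(n/2) = 0.35 × √(101/2) = 0.35 × 7.106 = 2.487.
z_β = 2.487 − 2.054 = 0.433.
Power = Φ(0.433) = 0.668.

power ≈ 0.67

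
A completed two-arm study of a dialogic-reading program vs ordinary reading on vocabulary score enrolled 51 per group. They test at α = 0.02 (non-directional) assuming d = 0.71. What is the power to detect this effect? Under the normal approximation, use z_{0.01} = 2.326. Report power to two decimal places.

For two equal groups, power = Φ(d·√(n/2) − z_{α/2}).
d·√(n/2) = 0.71 × √(51/2) = 0.71 × 5.050 = 3.585.
z_β = 3.585 − 2.326 = 1.259.
Power = Φ(1.259) = 0.896.

power ≈ 0.90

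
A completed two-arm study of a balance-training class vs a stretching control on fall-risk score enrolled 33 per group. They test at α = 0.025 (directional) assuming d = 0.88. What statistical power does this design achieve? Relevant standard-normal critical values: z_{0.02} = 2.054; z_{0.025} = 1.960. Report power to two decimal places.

For two equal groups, power = Φ(d·√(n/2) − z_{α}).
d·√(n/2) = 0.88 × √(33/2) = 0.88 × 4.062 = 3.575.
z_β = 3.575 − 1.960 = 1.615.
Power = Φ(1.615) = 0.947.

power ≈ 0.95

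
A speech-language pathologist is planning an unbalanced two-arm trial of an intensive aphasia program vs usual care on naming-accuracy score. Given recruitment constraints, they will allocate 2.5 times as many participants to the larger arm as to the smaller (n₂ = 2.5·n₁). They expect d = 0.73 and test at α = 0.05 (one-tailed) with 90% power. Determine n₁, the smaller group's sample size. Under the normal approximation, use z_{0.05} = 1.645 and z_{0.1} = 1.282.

n₁ = 23

With allocation ratio k = n₂/n₁ = 2.5, Var(x̄₁−x̄₂) = σ²(1/n₁ + 1/(k·n₁)) = σ²·(k+1)/(k·n₁).
So n₁ = (1 + 1/k)·((z_{α} + z_β)/d)² = 1.400 × (2.927/0.73)².
n₁ = 1.400 × 16.08 = 22.5.
Round up: n₁ = 23, giving n₂ = ⌈2.5 × 23⌉ = ⌈57.5⌉ = 58.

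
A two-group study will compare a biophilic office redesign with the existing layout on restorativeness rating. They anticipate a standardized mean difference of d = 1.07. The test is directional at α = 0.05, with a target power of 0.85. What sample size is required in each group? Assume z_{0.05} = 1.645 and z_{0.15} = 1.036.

For two independent groups with equal n: n = 2·((z_{α} + z_β) / d)².
z_{α} + z_β = 1.645 + 1.036 = 2.681.
n = 2 × (2.681 / 1.07)² = 2 × 2.506² = 2 × 6.28 = 12.6.
Round up to the next whole participant.

n = 13 per group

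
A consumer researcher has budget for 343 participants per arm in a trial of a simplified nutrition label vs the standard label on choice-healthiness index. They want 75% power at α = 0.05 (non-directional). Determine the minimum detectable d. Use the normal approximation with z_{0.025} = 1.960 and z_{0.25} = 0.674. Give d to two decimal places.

d_min ≈ 0.20

For two independent groups of n = 343 each: d_min = (z_{α/2} + z_β)·√(2/n).
z-sum = 1.960 + 0.674 = 2.634.
d_min = 2.634 × √(2/343) = 2.634 × 0.0764 = 0.201.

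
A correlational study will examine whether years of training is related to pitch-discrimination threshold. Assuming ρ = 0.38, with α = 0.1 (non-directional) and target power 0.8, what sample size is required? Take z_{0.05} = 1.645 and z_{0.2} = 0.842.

Fisher's z: C = ½·ln((1+r)/(1−r)) = ½·ln(2.2258) = 0.4001.
n = ((z_{α/2} + z_β)/C)² + 3.
(1.645 + 0.842) / 0.4001 = 2.487 / 0.4001 = 6.216.
n = 6.216² + 3 = 38.64 + 3 = 41.6.
Round up.

n = 42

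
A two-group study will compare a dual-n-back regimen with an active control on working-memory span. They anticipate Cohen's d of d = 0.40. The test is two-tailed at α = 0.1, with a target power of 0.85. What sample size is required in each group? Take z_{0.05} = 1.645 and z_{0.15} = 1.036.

For two independent groups with equal n: n = 2·((z_{α/2} + z_β) / d)².
z_{α/2} + z_β = 1.645 + 1.036 = 2.681.
n = 2 × (2.681 / 0.40)² = 2 × 6.702² = 2 × 44.92 = 89.8.
Round up to the next whole participant.

n = 90 per group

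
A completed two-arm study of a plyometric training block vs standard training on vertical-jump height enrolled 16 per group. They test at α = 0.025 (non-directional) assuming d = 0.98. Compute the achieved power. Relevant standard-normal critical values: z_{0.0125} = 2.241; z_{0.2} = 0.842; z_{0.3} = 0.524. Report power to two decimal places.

For two equal groups, power = Φ(d·√(n/2) − z_{α/2}).
d·√(n/2) = 0.98 × √(16/2) = 0.98 × 2.828 = 2.772.
z_β = 2.772 − 2.241 = 0.531.
Power = Φ(0.531) = 0.702.

power ≈ 0.70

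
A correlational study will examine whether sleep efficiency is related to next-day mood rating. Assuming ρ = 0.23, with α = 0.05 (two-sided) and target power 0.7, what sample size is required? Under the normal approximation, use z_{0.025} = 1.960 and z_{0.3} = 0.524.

n = 116

Fisher's z: C = ½·ln((1+r)/(1−r)) = ½·ln(1.5974) = 0.2342.
n = ((z_{α/2} + z_β)/C)² + 3.
(1.960 + 0.524) / 0.2342 = 2.484 / 0.2342 = 10.606.
n = 10.606² + 3 = 112.49 + 3 = 115.5.
Round up.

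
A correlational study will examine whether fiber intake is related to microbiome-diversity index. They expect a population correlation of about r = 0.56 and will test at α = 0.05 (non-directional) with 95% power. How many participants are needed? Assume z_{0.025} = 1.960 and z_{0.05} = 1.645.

n = 36

Fisher's z: C = ½·ln((1+r)/(1−r)) = ½·ln(3.5455) = 0.6328.
n = ((z_{α/2} + z_β)/C)² + 3.
(1.960 + 1.645) / 0.6328 = 3.605 / 0.6328 = 5.697.
n = 5.697² + 3 = 32.45 + 3 = 35.5.
Round up.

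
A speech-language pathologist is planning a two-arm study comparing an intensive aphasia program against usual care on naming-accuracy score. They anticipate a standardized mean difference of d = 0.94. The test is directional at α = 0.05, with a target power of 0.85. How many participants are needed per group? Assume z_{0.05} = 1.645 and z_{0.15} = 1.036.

For two independent groups with equal n: n = 2·((z_{α} + z_β) / d)².
z_{α} + z_β = 1.645 + 1.036 = 2.681.
n = 2 × (2.681 / 0.94)² = 2 × 2.852² = 2 × 8.13 = 16.3.
Round up to the next whole participant.

n = 17 per group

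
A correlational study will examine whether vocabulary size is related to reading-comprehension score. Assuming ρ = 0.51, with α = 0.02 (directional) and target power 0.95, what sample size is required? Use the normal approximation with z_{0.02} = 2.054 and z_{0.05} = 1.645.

n = 47

Fisher's z: C = ½·ln((1+r)/(1−r)) = ½·ln(3.0816) = 0.5627.
n = ((z_{α} + z_β)/C)² + 3.
(2.054 + 1.645) / 0.5627 = 3.699 / 0.5627 = 6.574.
n = 6.574² + 3 = 43.21 + 3 = 46.2.
Round up.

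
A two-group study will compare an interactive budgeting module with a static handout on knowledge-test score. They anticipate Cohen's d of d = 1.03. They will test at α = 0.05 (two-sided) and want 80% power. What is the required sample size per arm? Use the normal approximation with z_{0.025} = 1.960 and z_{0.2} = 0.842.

n = 15 per group

For two independent groups with equal n: n = 2·((z_{α/2} + z_β) / d)².
z_{α/2} + z_β = 1.960 + 0.842 = 2.802.
n = 2 × (2.802 / 1.03)² = 2 × 2.720² = 2 × 7.40 = 14.8.
Round up to the next whole participant.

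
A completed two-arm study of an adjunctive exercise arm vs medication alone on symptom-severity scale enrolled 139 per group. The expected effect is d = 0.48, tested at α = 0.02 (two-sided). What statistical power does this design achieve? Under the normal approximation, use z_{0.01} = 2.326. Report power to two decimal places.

For two equal groups, power = Φ(d·√(n/2) − z_{α/2}).
d·√(n/2) = 0.48 × √(139/2) = 0.48 × 8.337 = 4.002.
z_β = 4.002 − 2.326 = 1.676.
Power = Φ(1.676) = 0.953.

power ≈ 0.95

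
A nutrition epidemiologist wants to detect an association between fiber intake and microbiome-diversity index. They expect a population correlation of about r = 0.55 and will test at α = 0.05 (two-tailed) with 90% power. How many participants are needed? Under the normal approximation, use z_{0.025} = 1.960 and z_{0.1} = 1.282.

Fisher's z: C = ½·ln((1+r)/(1−r)) = ½·ln(3.4444) = 0.6184.
n = ((z_{α/2} + z_β)/C)² + 3.
(1.960 + 1.282) / 0.6184 = 3.242 / 0.6184 = 5.243.
n = 5.243² + 3 = 27.48 + 3 = 30.5.
Round up.

n = 31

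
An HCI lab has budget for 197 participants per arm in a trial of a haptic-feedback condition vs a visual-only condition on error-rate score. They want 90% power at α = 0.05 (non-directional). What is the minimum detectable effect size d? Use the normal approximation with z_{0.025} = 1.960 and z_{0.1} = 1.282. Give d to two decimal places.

d_min ≈ 0.33

For two independent groups of n = 197 each: d_min = (z_{α/2} + z_β)·√(2/n).
z-sum = 1.960 + 1.282 = 3.242.
d_min = 3.242 × √(2/197) = 3.242 × 0.1008 = 0.327.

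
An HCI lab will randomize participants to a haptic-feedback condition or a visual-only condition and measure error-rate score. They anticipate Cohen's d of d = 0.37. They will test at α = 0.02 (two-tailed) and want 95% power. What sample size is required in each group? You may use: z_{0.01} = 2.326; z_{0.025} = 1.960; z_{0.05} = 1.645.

For two independent groups with equal n: n = 2·((z_{α/2} + z_β) / d)².
z_{α/2} + z_β = 2.326 + 1.645 = 3.971.
n = 2 × (3.971 / 0.37)² = 2 × 10.732² = 2 × 115.19 = 230.4.
Round up to the next whole participant.

n = 231 per group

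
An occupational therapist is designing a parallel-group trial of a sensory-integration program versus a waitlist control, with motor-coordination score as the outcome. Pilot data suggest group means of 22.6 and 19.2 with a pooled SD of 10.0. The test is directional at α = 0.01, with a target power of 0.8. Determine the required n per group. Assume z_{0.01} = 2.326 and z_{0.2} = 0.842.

Cohen's d = |M₁ − M₂| / SD_pooled = |22.6 − 19.2| / 10.0 = 3.4 / 10.0 = 0.340.
For two independent groups with equal n: n = 2·((z_{α} + z_β) / d)².
z_{α} + z_β = 2.326 + 0.842 = 3.168.
n = 2 × (3.168 / 0.340)² = 2 × 9.318² = 2 × 86.82 = 173.6.
Round up to the next whole participant.

n = 174 per group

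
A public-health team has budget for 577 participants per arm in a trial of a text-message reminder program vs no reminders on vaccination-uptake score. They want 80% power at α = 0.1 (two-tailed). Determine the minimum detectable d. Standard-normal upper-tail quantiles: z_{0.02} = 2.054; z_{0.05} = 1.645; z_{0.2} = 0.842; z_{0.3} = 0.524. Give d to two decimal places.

d_min ≈ 0.15

For two independent groups of n = 577 each: d_min = (z_{α/2} + z_β)·√(2/n).
z-sum = 1.645 + 0.842 = 2.487.
d_min = 2.487 × √(2/577) = 2.487 × 0.0589 = 0.146.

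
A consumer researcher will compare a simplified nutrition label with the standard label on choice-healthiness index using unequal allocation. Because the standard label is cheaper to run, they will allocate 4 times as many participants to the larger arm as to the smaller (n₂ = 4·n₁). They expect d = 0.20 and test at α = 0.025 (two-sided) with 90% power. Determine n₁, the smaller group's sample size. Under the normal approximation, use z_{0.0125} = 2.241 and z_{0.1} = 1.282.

n₁ = 388

With allocation ratio k = n₂/n₁ = 4, Var(x̄₁−x̄₂) = σ²(1/n₁ + 1/(k·n₁)) = σ²·(k+1)/(k·n₁).
So n₁ = (1 + 1/k)·((z_{α/2} + z_β)/d)² = 1.250 × (3.523/0.20)².
n₁ = 1.250 × 310.29 = 387.9.
Round up: n₁ = 388, giving n₂ = 4 × 388 = 1552.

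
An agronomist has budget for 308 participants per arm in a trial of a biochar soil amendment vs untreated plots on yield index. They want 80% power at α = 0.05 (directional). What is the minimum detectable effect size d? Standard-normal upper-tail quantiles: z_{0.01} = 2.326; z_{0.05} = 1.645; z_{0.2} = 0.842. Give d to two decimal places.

d_min ≈ 0.20

For two independent groups of n = 308 each: d_min = (z_{α} + z_β)·√(2/n).
z-sum = 1.645 + 0.842 = 2.487.
d_min = 2.487 × √(2/308) = 2.487 × 0.0806 = 0.200.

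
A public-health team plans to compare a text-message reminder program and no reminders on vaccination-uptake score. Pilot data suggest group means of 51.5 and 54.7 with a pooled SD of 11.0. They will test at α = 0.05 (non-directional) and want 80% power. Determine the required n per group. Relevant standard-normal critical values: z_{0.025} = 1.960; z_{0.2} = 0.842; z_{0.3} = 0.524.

n = 186 per group

Cohen's d = |M₁ − M₂| / SD_pooled = |51.5 − 54.7| / 11.0 = 3.2 / 11.0 = 0.291.
For two independent groups with equal n: n = 2·((z_{α/2} + z_β) / d)².
z_{α/2} + z_β = 1.960 + 0.842 = 2.802.
n = 2 × (2.802 / 0.291)² = 2 × 9.629² = 2 × 92.72 = 185.4.
Round up to the next whole participant.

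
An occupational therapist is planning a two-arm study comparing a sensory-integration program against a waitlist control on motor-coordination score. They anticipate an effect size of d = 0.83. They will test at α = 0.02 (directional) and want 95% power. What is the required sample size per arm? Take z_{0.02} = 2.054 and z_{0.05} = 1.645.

For two independent groups with equal n: n = 2·((z_{α} + z_β) / d)².
z_{α} + z_β = 2.054 + 1.645 = 3.699.
n = 2 × (3.699 / 0.83)² = 2 × 4.457² = 2 × 19.86 = 39.7.
Round up to the next whole participant.

n = 40 per group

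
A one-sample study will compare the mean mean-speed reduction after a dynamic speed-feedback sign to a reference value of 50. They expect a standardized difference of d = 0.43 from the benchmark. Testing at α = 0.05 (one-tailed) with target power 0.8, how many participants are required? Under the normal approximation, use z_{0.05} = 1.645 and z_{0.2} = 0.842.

n = 34

For a one-sample test: n = ((z_{α} + z_β) / d)².
z_{α} + z_β = 1.645 + 0.842 = 2.487.
n = (2.487 / 0.43)² = 5.784² = 33.45.
Round up.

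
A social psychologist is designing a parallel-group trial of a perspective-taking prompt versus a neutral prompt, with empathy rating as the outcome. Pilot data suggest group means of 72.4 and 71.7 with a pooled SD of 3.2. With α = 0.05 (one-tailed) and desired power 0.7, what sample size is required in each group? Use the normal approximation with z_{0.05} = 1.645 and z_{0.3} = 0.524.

n = 197 per group

Cohen's d = |M₁ − M₂| / SD_pooled = |72.4 − 71.7| / 3.2 = 0.7 / 3.2 = 0.219.
For two independent groups with equal n: n = 2·((z_{α} + z_β) / d)².
z_{α} + z_β = 1.645 + 0.524 = 2.169.
n = 2 × (2.169 / 0.219)² = 2 × 9.904² = 2 × 98.09 = 196.2.
Round up to the next whole participant.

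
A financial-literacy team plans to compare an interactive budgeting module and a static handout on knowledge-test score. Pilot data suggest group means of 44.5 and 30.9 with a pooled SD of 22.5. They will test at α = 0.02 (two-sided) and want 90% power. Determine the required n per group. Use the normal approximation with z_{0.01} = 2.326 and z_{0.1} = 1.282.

Cohen's d = |M₁ − M₂| / SD_pooled = |44.5 − 30.9| / 22.5 = 13.6 / 22.5 = 0.604.
For two independent groups with equal n: n = 2·((z_{α/2} + z_β) / d)².
z_{α/2} + z_β = 2.326 + 1.282 = 3.608.
n = 2 × (3.608 / 0.604)² = 2 × 5.974² = 2 × 35.68 = 71.4.
Round up to the next whole participant.

n = 72 per group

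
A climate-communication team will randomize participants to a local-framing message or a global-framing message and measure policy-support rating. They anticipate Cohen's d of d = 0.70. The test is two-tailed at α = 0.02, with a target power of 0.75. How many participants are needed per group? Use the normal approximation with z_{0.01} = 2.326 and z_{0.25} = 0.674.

For two independent groups with equal n: n = 2·((z_{α/2} + z_β) / d)².
z_{α/2} + z_β = 2.326 + 0.674 = 3.000.
n = 2 × (3.000 / 0.70)² = 2 × 4.286² = 2 × 18.37 = 36.7.
Round up to the next whole participant.

n = 37 per group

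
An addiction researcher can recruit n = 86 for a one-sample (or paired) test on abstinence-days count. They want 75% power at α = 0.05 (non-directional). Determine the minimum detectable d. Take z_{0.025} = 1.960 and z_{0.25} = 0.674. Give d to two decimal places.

d_min ≈ 0.28

For a single sample (or paired design) of n = 86: d_min = (z_{α/2} + z_β)/√n.
z-sum = 1.960 + 0.674 = 2.634.
d_min = 2.634 / √86 = 2.634 / 9.274 = 0.284.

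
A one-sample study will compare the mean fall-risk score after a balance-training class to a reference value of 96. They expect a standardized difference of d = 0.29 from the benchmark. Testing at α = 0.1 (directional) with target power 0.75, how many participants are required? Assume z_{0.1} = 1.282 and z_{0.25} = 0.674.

For a one-sample test: n = ((z_{α} + z_β) / d)².
z_{α} + z_β = 1.282 + 0.674 = 1.956.
n = (1.956 / 0.29)² = 6.745² = 45.49.
Round up.

n = 46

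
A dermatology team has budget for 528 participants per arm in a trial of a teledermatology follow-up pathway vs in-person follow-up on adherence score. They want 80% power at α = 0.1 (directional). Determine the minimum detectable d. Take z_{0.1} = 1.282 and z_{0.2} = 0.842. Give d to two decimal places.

d_min ≈ 0.13

For two independent groups of n = 528 each: d_min = (z_{α} + z_β)·√(2/n).
z-sum = 1.282 + 0.842 = 2.124.
d_min = 2.124 × √(2/528) = 2.124 × 0.0615 = 0.131.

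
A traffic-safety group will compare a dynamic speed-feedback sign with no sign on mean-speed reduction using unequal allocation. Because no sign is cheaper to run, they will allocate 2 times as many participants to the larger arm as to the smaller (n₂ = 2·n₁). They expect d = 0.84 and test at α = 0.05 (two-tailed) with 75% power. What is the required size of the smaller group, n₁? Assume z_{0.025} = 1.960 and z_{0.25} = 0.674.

n₁ = 15

With allocation ratio k = n₂/n₁ = 2, Var(x̄₁−x̄₂) = σ²(1/n₁ + 1/(k·n₁)) = σ²·(k+1)/(k·n₁).
So n₁ = (1 + 1/k)·((z_{α/2} + z_β)/d)² = 1.500 × (2.634/0.84)².
n₁ = 1.500 × 9.83 = 14.7.
Round up: n₁ = 15, giving n₂ = 2 × 15 = 30.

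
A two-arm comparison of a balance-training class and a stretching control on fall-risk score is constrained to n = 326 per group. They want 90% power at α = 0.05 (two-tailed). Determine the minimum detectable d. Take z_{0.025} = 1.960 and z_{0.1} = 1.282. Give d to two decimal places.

For two independent groups of n = 326 each: d_min = (z_{α/2} + z_β)·√(2/n).
z-sum = 1.960 + 1.282 = 3.242.
d_min = 3.242 × √(2/326) = 3.242 × 0.0783 = 0.254.

d_min ≈ 0.25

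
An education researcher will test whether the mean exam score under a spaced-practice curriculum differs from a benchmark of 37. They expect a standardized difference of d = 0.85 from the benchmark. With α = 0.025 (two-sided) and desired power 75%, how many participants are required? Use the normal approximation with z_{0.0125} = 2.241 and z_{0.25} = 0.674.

For a one-sample test: n = ((z_{α/2} + z_β) / d)².
z_{α/2} + z_β = 2.241 + 0.674 = 2.915.
n = (2.915 / 0.85)² = 3.429² = 11.76.
Round up.

n = 12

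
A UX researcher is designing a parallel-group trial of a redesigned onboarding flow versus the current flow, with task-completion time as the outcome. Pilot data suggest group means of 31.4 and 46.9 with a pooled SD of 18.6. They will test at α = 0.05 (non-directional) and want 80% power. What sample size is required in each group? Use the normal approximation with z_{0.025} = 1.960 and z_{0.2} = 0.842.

Cohen's d = |M₁ − M₂| / SD_pooled = |31.4 − 46.9| / 18.6 = 15.5 / 18.6 = 0.833.
For two independent groups with equal n: n = 2·((z_{α/2} + z_β) / d)².
z_{α/2} + z_β = 1.960 + 0.842 = 2.802.
n = 2 × (2.802 / 0.833)² = 2 × 3.364² = 2 × 11.31 = 22.6.
Round up to the next whole participant.

n = 23 per group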